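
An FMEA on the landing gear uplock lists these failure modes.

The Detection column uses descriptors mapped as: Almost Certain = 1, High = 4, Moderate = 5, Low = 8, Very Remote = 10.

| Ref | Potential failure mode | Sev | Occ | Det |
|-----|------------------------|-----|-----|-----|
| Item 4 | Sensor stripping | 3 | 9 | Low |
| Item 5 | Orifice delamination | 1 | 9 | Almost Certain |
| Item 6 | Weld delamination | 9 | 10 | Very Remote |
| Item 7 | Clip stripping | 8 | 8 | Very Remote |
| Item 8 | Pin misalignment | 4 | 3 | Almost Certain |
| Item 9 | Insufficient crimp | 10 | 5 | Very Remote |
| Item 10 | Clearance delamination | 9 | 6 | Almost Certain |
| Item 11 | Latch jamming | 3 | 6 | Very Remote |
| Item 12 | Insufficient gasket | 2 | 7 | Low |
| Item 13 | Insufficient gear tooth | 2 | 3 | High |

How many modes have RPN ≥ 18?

8

RPN = Severity × Occurrence × Detection:
  Item 4: 3 × 9 × 8 = 216
  Item 5: 1 × 9 × 1 = 9
  Item 6: 9 × 10 × 10 = 900
  Item 7: 8 × 8 × 10 = 640
  Item 8: 4 × 3 × 1 = 12
  Item 9: 10 × 5 × 10 = 500
  Item 10: 9 × 6 × 1 = 54
  Item 11: 3 × 6 × 10 = 180
  Item 12: 2 × 7 × 8 = 112
  Item 13: 2 × 3 × 4 = 24
Modes with RPN ≥ 18: Item 4 (216), Item 6 (900), Item 7 (640), Item 9 (500), Item 10 (54), Item 11 (180), Item 12 (112), Item 13 (24) → 8.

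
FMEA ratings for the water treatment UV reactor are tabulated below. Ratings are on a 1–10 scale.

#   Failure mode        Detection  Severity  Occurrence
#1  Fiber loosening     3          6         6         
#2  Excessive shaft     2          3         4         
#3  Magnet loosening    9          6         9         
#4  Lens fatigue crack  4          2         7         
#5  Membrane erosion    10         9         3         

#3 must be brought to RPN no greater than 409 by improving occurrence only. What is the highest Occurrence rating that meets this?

#3: S=6, O=9, D=9 → current RPN = 486.
Fixed product = 54. Need 54 × O ≤ 409, so O ≤ 409/54 = 7.57.
Maximum integer Occurrence rating = 7 (gives RPN 378; O=8 would give 432 > 409).

7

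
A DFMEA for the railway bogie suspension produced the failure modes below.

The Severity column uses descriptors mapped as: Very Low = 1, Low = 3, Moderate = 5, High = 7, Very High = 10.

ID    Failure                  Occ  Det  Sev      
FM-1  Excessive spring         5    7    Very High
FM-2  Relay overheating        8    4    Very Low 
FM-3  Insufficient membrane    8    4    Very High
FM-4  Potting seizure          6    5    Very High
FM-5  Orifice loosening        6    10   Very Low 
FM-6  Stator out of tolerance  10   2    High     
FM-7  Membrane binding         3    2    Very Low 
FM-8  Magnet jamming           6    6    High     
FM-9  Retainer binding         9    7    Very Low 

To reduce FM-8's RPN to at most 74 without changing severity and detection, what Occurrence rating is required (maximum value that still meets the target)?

FM-8: S=7, O=6, D=6 → current RPN = 252.
Fixed product = 42. Need 42 × O ≤ 74, so O ≤ 74/42 = 1.76.
Maximum integer Occurrence rating = 1 (gives RPN 42; O=2 would give 84 > 74).

1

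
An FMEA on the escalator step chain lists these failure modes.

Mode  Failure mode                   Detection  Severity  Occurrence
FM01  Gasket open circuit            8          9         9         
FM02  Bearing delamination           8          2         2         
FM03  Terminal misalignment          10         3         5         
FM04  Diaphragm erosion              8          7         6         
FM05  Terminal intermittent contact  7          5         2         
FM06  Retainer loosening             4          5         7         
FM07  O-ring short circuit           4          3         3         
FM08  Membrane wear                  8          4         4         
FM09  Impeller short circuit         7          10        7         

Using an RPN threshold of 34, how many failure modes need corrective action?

RPN = Severity × Occurrence × Detection:
  FM01: 9 × 9 × 8 = 648
  FM02: 2 × 2 × 8 = 32
  FM03: 3 × 5 × 10 = 150
  FM04: 7 × 6 × 8 = 336
  FM05: 5 × 2 × 7 = 70
  FM06: 5 × 7 × 4 = 140
  FM07: 3 × 3 × 4 = 36
  FM08: 4 × 4 × 8 = 128
  FM09: 10 × 7 × 7 = 490
Modes with RPN ≥ 34: FM01 (648), FM03 (150), FM04 (336), FM05 (70), FM06 (140), FM07 (36), FM08 (128), FM09 (490) → 8.

8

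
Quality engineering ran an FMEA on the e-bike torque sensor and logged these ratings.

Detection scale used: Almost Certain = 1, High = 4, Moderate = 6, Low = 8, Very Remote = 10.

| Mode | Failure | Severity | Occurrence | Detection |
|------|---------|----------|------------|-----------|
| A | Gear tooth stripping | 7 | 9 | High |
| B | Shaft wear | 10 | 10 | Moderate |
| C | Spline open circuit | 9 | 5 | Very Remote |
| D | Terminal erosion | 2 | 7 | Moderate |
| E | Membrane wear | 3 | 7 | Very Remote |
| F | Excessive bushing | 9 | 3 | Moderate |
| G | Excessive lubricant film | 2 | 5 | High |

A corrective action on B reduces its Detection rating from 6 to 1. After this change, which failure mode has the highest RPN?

RPN = Severity × Occurrence × Detection:
  A: 7 × 9 × 4 = 252
  B: 10 × 10 × 6 = 600
  C: 9 × 5 × 10 = 450
  D: 2 × 7 × 6 = 84
  E: 3 × 7 × 10 = 210
  F: 9 × 3 × 6 = 162
  G: 2 × 5 × 4 = 40
After action: B → 10 × 10 × 1 = 100.
Revised RPNs: C=450, A=252, E=210, F=162, B=100, D=84, G=40.
Highest is now C (450).

C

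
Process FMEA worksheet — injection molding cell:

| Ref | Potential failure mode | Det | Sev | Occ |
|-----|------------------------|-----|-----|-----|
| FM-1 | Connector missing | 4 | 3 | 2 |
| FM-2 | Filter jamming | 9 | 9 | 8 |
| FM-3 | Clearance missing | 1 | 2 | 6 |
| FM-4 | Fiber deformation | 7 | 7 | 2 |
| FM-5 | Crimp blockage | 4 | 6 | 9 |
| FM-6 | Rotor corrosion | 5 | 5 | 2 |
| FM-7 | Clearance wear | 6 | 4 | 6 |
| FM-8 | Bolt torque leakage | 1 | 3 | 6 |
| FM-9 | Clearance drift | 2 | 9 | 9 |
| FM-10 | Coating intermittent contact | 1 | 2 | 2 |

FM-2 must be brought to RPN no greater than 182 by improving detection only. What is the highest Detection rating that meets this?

FM-2: S=9, O=8, D=9 → current RPN = 648.
Fixed product = 72. Need 72 × D ≤ 182, so D ≤ 182/72 = 2.53.
Maximum integer Detection rating = 2 (gives RPN 144; D=3 would give 216 > 182).

2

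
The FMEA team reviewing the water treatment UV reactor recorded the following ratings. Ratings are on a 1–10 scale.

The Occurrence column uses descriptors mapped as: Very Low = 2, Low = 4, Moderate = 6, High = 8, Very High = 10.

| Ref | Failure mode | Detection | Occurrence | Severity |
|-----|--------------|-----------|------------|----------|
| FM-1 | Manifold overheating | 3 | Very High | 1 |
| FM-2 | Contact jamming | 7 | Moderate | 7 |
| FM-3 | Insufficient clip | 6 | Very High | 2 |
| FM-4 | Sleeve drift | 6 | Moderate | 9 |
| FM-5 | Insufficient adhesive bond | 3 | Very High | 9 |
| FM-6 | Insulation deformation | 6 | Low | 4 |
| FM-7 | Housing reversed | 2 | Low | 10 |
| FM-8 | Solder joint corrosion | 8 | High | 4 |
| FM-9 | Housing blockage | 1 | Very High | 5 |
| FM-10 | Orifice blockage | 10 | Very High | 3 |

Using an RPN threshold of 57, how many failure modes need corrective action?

RPN = Severity × Occurrence × Detection:
  FM-1: 1 × 10 × 3 = 30
  FM-2: 7 × 6 × 7 = 294
  FM-3: 2 × 10 × 6 = 120
  FM-4: 9 × 6 × 6 = 324
  FM-5: 9 × 10 × 3 = 270
  FM-6: 4 × 4 × 6 = 96
  FM-7: 10 × 4 × 2 = 80
  FM-8: 4 × 8 × 8 = 256
  FM-9: 5 × 10 × 1 = 50
  FM-10: 3 × 10 × 10 = 300
Modes with RPN ≥ 57: FM-2 (294), FM-3 (120), FM-4 (324), FM-5 (270), FM-6 (96), FM-7 (80), FM-8 (256), FM-10 (300) → 8.

8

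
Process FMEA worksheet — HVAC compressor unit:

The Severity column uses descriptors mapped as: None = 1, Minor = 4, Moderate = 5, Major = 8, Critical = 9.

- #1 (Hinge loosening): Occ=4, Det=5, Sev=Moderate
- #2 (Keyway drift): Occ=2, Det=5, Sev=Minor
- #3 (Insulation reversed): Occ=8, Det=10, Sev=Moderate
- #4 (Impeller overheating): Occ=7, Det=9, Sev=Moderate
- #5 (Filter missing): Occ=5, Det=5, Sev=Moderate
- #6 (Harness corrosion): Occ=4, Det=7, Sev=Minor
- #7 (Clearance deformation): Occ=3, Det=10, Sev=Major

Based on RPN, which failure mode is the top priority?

#3

RPN = Severity × Occurrence × Detection:
  #1: 5 × 4 × 5 = 100
  #2: 4 × 2 × 5 = 40
  #3: 5 × 8 × 10 = 400
  #4: 5 × 7 × 9 = 315
  #5: 5 × 5 × 5 = 125
  #6: 4 × 4 × 7 = 112
  #7: 8 × 3 × 10 = 240
Highest RPN is 400 → #3.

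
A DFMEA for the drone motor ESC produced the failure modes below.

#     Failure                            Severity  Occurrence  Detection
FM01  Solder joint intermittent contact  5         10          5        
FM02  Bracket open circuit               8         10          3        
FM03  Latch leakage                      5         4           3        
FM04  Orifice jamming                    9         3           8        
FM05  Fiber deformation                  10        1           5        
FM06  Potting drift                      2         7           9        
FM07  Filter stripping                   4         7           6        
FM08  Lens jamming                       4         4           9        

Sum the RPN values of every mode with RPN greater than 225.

RPN = Severity × Occurrence × Detection:
  FM01: 5 × 10 × 5 = 250
  FM02: 8 × 10 × 3 = 240
  FM03: 5 × 4 × 3 = 60
  FM04: 9 × 3 × 8 = 216
  FM05: 10 × 1 × 5 = 50
  FM06: 2 × 7 × 9 = 126
  FM07: 4 × 7 × 6 = 168
  FM08: 4 × 4 × 9 = 144
RPN > 225: FM01 (250), FM02 (240).
Sum: 250 + 240 = 490.

490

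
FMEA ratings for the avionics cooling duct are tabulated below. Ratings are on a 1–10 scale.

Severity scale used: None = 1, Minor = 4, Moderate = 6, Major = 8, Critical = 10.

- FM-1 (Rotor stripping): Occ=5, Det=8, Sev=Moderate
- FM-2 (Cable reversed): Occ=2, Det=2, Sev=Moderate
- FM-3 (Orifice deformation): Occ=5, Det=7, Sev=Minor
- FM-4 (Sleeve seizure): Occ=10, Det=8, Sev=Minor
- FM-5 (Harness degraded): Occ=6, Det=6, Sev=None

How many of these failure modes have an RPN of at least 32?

4

RPN = Severity × Occurrence × Detection:
  FM-1: 6 × 5 × 8 = 240
  FM-2: 6 × 2 × 2 = 24
  FM-3: 4 × 5 × 7 = 140
  FM-4: 4 × 10 × 8 = 320
  FM-5: 1 × 6 × 6 = 36
Modes with RPN ≥ 32: FM-1 (240), FM-3 (140), FM-4 (320), FM-5 (36) → 4.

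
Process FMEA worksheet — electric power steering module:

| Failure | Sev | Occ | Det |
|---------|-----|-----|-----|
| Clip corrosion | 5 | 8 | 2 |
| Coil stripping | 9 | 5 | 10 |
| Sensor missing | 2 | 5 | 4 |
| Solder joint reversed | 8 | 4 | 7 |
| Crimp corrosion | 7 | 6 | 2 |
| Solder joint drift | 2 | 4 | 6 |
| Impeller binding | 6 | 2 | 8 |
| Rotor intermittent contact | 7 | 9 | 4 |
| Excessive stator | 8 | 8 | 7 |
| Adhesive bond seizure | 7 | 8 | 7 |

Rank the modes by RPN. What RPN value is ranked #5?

224

RPN = Severity × Occurrence × Detection:
  Clip corrosion: 5 × 8 × 2 = 80
  Coil stripping: 9 × 5 × 10 = 450
  Sensor missing: 2 × 5 × 4 = 40
  Solder joint reversed: 8 × 4 × 7 = 224
  Crimp corrosion: 7 × 6 × 2 = 84
  Solder joint drift: 2 × 4 × 6 = 48
  Impeller binding: 6 × 2 × 8 = 96
  Rotor intermittent contact: 7 × 9 × 4 = 252
  Excessive stator: 8 × 8 × 7 = 448
  Adhesive bond seizure: 7 × 8 × 7 = 392
Sorted descending: 450, 448, 392, 252, 224, 96, 84, 80, 48, 40.
The fifth-highest RPN is 224 (Solder joint reversed).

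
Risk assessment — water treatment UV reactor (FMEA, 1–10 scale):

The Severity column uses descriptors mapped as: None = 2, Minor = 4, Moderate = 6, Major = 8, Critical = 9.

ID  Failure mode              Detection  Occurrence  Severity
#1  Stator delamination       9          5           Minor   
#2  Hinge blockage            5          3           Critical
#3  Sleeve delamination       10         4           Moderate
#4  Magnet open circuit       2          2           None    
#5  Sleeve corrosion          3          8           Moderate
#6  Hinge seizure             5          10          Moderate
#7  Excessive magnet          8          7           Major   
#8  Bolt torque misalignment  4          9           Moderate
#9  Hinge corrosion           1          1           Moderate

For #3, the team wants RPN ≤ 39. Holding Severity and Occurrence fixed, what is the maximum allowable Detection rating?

#3: S=6, O=4, D=10 → current RPN = 240.
Fixed product = 24. Need 24 × D ≤ 39, so D ≤ 39/24 = 1.62.
Maximum integer Detection rating = 1 (gives RPN 24; D=2 would give 48 > 39).

1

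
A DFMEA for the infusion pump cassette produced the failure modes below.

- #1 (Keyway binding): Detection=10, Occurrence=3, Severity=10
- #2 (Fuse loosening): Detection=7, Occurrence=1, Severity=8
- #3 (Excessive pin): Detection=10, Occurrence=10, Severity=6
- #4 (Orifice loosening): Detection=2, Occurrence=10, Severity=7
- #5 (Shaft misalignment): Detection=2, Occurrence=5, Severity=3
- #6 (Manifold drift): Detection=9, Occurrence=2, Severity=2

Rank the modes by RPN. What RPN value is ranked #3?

140

RPN = Severity × Occurrence × Detection:
  #1: 10 × 3 × 10 = 300
  #2: 8 × 1 × 7 = 56
  #3: 6 × 10 × 10 = 600
  #4: 7 × 10 × 2 = 140
  #5: 3 × 5 × 2 = 30
  #6: 2 × 2 × 9 = 36
Sorted descending: 600, 300, 140, 56, 36, 30.
The third-highest RPN is 140 (#4).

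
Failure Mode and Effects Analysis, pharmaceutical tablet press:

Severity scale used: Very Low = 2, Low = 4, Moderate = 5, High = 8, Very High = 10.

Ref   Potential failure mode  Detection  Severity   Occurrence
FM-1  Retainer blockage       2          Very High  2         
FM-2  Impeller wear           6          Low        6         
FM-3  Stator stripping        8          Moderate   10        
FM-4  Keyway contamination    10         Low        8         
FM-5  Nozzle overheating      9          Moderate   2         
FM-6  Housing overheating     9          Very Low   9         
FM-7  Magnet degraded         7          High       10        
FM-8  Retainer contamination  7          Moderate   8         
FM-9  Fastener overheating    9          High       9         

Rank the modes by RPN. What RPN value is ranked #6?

162

RPN = Severity × Occurrence × Detection:
  FM-1: 10 × 2 × 2 = 40
  FM-2: 4 × 6 × 6 = 144
  FM-3: 5 × 10 × 8 = 400
  FM-4: 4 × 8 × 10 = 320
  FM-5: 5 × 2 × 9 = 90
  FM-6: 2 × 9 × 9 = 162
  FM-7: 8 × 10 × 7 = 560
  FM-8: 5 × 8 × 7 = 280
  FM-9: 8 × 9 × 9 = 648
Sorted descending: 648, 560, 400, 320, 280, 162, 144, 90, 40.
The sixth-highest RPN is 162 (FM-6).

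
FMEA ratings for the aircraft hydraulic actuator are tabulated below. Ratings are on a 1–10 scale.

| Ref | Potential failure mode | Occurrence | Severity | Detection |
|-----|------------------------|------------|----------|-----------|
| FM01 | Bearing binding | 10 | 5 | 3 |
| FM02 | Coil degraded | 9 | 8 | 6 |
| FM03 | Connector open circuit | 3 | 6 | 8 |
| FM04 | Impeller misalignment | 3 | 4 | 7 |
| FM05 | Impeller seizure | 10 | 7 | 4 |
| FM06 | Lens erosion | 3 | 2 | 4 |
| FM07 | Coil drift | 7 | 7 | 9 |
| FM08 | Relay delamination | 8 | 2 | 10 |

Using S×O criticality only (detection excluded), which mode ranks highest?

Criticality = Severity × Occurrence:
  FM01: 5 × 10 = 50
  FM02: 8 × 9 = 72
  FM03: 6 × 3 = 18
  FM04: 4 × 3 = 12
  FM05: 7 × 10 = 70
  FM06: 2 × 3 = 6
  FM07: 7 × 7 = 49
  FM08: 2 × 8 = 16
Highest criticality is 72 → FM02.

FM02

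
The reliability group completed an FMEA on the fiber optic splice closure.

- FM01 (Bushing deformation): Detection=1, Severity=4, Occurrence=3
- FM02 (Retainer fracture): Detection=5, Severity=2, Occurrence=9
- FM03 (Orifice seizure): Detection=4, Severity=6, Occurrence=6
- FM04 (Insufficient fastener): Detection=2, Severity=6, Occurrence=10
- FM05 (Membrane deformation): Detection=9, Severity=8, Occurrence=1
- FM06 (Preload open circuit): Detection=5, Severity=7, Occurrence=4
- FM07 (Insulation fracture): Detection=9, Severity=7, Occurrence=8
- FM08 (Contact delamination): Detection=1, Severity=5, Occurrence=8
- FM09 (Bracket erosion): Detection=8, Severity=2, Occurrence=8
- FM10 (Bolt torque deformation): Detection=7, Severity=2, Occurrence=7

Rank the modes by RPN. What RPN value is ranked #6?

98

RPN = Severity × Occurrence × Detection:
  FM01: 4 × 3 × 1 = 12
  FM02: 2 × 9 × 5 = 90
  FM03: 6 × 6 × 4 = 144
  FM04: 6 × 10 × 2 = 120
  FM05: 8 × 1 × 9 = 72
  FM06: 7 × 4 × 5 = 140
  FM07: 7 × 8 × 9 = 504
  FM08: 5 × 8 × 1 = 40
  FM09: 2 × 8 × 8 = 128
  FM10: 2 × 7 × 7 = 98
Sorted descending: 504, 144, 140, 128, 120, 98, 90, 72, 40, 12.
The sixth-highest RPN is 98 (FM10).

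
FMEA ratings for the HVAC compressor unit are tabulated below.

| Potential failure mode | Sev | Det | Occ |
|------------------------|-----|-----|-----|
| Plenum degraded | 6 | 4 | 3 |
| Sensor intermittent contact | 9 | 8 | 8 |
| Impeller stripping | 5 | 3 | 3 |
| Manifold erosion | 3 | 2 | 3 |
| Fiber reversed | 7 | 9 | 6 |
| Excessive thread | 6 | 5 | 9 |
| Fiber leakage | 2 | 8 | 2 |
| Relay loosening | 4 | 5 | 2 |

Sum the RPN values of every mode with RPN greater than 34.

RPN = Severity × Occurrence × Detection:
  Plenum degraded: 6 × 3 × 4 = 72
  Sensor intermittent contact: 9 × 8 × 8 = 576
  Impeller stripping: 5 × 3 × 3 = 45
  Manifold erosion: 3 × 3 × 2 = 18
  Fiber reversed: 7 × 6 × 9 = 378
  Excessive thread: 6 × 9 × 5 = 270
  Fiber leakage: 2 × 2 × 8 = 32
  Relay loosening: 4 × 2 × 5 = 40
RPN > 34: Plenum degraded (72), Sensor intermittent contact (576), Impeller stripping (45), Fiber reversed (378), Excessive thread (270), Relay loosening (40).
Sum: 72 + 576 + 45 + 378 + 270 + 40 = 1381.

1381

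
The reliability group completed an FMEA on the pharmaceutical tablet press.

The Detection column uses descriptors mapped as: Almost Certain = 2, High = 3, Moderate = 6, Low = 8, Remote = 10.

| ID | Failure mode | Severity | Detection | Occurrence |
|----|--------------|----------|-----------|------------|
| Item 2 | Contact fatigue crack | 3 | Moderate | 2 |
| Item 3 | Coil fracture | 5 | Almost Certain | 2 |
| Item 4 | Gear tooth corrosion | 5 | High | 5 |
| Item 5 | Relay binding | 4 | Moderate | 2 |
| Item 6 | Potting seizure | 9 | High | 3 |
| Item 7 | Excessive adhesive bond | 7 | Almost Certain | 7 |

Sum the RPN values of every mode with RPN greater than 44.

302

RPN = Severity × Occurrence × Detection:
  Item 2: 3 × 2 × 6 = 36
  Item 3: 5 × 2 × 2 = 20
  Item 4: 5 × 5 × 3 = 75
  Item 5: 4 × 2 × 6 = 48
  Item 6: 9 × 3 × 3 = 81
  Item 7: 7 × 7 × 2 = 98
RPN > 44: Item 4 (75), Item 5 (48), Item 6 (81), Item 7 (98).
Sum: 75 + 48 + 81 + 98 = 302.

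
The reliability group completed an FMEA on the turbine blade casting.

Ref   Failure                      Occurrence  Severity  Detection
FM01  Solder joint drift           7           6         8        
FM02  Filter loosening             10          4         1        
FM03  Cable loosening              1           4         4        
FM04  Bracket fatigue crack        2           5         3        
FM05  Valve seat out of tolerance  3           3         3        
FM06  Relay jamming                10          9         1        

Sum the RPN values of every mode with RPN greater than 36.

RPN = Severity × Occurrence × Detection:
  FM01: 6 × 7 × 8 = 336
  FM02: 4 × 10 × 1 = 40
  FM03: 4 × 1 × 4 = 16
  FM04: 5 × 2 × 3 = 30
  FM05: 3 × 3 × 3 = 27
  FM06: 9 × 10 × 1 = 90
RPN > 36: FM01 (336), FM02 (40), FM06 (90).
Sum: 336 + 40 + 90 = 466.

466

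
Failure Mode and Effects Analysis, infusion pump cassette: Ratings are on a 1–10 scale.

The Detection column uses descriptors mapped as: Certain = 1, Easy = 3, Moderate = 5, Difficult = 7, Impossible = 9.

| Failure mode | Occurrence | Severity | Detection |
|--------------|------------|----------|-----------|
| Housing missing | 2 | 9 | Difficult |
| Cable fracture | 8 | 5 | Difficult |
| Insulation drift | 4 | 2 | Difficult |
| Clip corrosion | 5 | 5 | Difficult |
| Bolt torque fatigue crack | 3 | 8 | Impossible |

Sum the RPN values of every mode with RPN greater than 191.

RPN = Severity × Occurrence × Detection:
  Housing missing: 9 × 2 × 7 = 126
  Cable fracture: 5 × 8 × 7 = 280
  Insulation drift: 2 × 4 × 7 = 56
  Clip corrosion: 5 × 5 × 7 = 175
  Bolt torque fatigue crack: 8 × 3 × 9 = 216
RPN > 191: Cable fracture (280), Bolt torque fatigue crack (216).
Sum: 280 + 216 = 496.

496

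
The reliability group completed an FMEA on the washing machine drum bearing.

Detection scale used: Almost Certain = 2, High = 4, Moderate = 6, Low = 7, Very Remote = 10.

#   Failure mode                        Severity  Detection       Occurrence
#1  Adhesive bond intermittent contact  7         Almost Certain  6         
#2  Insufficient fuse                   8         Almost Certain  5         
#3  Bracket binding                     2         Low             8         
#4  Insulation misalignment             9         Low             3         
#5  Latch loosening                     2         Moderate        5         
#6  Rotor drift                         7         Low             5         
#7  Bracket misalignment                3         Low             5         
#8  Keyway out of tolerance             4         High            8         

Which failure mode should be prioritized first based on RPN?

RPN = Severity × Occurrence × Detection:
  #1: 7 × 6 × 2 = 84
  #2: 8 × 5 × 2 = 80
  #3: 2 × 8 × 7 = 112
  #4: 9 × 3 × 7 = 189
  #5: 2 × 5 × 6 = 60
  #6: 7 × 5 × 7 = 245
  #7: 3 × 5 × 7 = 105
  #8: 4 × 8 × 4 = 128
Highest RPN is 245 → #6.

#6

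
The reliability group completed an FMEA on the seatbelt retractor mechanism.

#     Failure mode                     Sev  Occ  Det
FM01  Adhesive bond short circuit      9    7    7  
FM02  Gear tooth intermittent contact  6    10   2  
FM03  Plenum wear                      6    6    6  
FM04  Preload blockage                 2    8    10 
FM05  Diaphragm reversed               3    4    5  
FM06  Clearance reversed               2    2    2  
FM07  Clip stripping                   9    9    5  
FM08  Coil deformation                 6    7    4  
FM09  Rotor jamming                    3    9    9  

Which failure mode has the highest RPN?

RPN = Severity × Occurrence × Detection:
  FM01: 9 × 7 × 7 = 441
  FM02: 6 × 10 × 2 = 120
  FM03: 6 × 6 × 6 = 216
  FM04: 2 × 8 × 10 = 160
  FM05: 3 × 4 × 5 = 60
  FM06: 2 × 2 × 2 = 8
  FM07: 9 × 9 × 5 = 405
  FM08: 6 × 7 × 4 = 168
  FM09: 3 × 9 × 9 = 243
Highest RPN is 441 → FM01.

FM01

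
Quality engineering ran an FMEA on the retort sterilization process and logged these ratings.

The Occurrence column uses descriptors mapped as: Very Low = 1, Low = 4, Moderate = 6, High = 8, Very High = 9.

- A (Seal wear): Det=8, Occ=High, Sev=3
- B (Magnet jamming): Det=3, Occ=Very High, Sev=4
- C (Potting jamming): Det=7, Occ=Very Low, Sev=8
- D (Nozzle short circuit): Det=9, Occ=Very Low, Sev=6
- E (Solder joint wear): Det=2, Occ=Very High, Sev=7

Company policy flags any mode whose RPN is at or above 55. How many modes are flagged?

4

RPN = Severity × Occurrence × Detection:
  A: 3 × 8 × 8 = 192
  B: 4 × 9 × 3 = 108
  C: 8 × 1 × 7 = 56
  D: 6 × 1 × 9 = 54
  E: 7 × 9 × 2 = 126
Modes with RPN ≥ 55: A (192), B (108), C (56), E (126) → 4.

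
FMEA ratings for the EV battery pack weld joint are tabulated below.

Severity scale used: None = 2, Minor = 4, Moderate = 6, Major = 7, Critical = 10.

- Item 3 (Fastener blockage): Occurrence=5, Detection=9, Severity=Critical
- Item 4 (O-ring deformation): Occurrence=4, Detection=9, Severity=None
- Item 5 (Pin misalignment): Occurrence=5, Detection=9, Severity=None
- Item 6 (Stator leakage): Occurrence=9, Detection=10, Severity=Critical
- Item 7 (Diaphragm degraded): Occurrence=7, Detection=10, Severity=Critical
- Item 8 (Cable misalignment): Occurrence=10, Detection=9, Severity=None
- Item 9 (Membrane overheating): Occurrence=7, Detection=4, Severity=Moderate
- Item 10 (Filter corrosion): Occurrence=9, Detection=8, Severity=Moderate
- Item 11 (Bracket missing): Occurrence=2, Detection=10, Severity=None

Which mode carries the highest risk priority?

RPN = Severity × Occurrence × Detection:
  Item 3: 10 × 5 × 9 = 450
  Item 4: 2 × 4 × 9 = 72
  Item 5: 2 × 5 × 9 = 90
  Item 6: 10 × 9 × 10 = 900
  Item 7: 10 × 7 × 10 = 700
  Item 8: 2 × 10 × 9 = 180
  Item 9: 6 × 7 × 4 = 168
  Item 10: 6 × 9 × 8 = 432
  Item 11: 2 × 2 × 10 = 40
Highest RPN is 900 → Item 6.

Item 6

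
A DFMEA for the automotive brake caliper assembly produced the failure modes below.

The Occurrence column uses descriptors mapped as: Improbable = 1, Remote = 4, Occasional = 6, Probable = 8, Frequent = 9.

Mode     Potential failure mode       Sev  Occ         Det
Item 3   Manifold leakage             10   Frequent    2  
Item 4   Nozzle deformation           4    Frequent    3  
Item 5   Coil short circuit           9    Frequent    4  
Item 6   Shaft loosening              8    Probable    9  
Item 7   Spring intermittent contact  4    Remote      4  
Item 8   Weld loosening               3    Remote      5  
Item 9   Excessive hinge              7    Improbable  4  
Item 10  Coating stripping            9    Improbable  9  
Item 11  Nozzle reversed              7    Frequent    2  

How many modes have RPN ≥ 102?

RPN = Severity × Occurrence × Detection:
  Item 3: 10 × 9 × 2 = 180
  Item 4: 4 × 9 × 3 = 108
  Item 5: 9 × 9 × 4 = 324
  Item 6: 8 × 8 × 9 = 576
  Item 7: 4 × 4 × 4 = 64
  Item 8: 3 × 4 × 5 = 60
  Item 9: 7 × 1 × 4 = 28
  Item 10: 9 × 1 × 9 = 81
  Item 11: 7 × 9 × 2 = 126
Modes with RPN ≥ 102: Item 3 (180), Item 4 (108), Item 5 (324), Item 6 (576), Item 11 (126) → 5.

5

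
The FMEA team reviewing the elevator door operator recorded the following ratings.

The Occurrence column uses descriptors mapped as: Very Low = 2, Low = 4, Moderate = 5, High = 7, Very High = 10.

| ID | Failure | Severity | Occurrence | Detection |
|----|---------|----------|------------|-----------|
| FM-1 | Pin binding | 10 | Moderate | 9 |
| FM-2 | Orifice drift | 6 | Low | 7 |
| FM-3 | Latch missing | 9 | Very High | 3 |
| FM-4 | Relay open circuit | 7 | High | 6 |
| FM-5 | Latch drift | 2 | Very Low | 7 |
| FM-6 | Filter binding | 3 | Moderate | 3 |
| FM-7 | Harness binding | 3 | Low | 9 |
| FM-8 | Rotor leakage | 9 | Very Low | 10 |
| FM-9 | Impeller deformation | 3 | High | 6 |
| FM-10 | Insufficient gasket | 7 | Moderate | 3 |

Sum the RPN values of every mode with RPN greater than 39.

RPN = Severity × Occurrence × Detection:
  FM-1: 10 × 5 × 9 = 450
  FM-2: 6 × 4 × 7 = 168
  FM-3: 9 × 10 × 3 = 270
  FM-4: 7 × 7 × 6 = 294
  FM-5: 2 × 2 × 7 = 28
  FM-6: 3 × 5 × 3 = 45
  FM-7: 3 × 4 × 9 = 108
  FM-8: 9 × 2 × 10 = 180
  FM-9: 3 × 7 × 6 = 126
  FM-10: 7 × 5 × 3 = 105
RPN > 39: FM-1 (450), FM-2 (168), FM-3 (270), FM-4 (294), FM-6 (45), FM-7 (108), FM-8 (180), FM-9 (126), FM-10 (105).
Sum: 450 + 168 + 270 + 294 + 45 + 108 + 180 + 126 + 105 = 1746.

1746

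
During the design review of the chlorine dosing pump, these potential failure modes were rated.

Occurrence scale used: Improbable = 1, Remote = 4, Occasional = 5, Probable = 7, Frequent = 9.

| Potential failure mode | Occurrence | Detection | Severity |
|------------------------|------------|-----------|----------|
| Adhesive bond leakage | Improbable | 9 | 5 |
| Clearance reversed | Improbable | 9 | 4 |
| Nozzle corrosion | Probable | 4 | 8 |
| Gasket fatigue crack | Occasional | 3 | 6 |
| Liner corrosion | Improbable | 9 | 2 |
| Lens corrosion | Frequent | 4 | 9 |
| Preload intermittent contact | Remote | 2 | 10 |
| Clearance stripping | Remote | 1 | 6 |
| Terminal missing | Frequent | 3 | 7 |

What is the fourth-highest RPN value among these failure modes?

90

RPN = Severity × Occurrence × Detection:
  Adhesive bond leakage: 5 × 1 × 9 = 45
  Clearance reversed: 4 × 1 × 9 = 36
  Nozzle corrosion: 8 × 7 × 4 = 224
  Gasket fatigue crack: 6 × 5 × 3 = 90
  Liner corrosion: 2 × 1 × 9 = 18
  Lens corrosion: 9 × 9 × 4 = 324
  Preload intermittent contact: 10 × 4 × 2 = 80
  Clearance stripping: 6 × 4 × 1 = 24
  Terminal missing: 7 × 9 × 3 = 189
Sorted descending: 324, 224, 189, 90, 80, 45, 36, 24, 18.
The fourth-highest RPN is 90 (Gasket fatigue crack).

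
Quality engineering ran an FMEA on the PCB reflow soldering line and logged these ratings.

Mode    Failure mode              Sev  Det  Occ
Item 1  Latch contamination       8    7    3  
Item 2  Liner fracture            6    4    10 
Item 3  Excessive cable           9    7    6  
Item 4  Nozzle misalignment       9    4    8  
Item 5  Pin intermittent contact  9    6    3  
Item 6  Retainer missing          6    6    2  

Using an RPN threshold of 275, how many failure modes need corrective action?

2

RPN = Severity × Occurrence × Detection:
  Item 1: 8 × 3 × 7 = 168
  Item 2: 6 × 10 × 4 = 240
  Item 3: 9 × 6 × 7 = 378
  Item 4: 9 × 8 × 4 = 288
  Item 5: 9 × 3 × 6 = 162
  Item 6: 6 × 2 × 6 = 72
Modes with RPN ≥ 275: Item 3 (378), Item 4 (288) → 2.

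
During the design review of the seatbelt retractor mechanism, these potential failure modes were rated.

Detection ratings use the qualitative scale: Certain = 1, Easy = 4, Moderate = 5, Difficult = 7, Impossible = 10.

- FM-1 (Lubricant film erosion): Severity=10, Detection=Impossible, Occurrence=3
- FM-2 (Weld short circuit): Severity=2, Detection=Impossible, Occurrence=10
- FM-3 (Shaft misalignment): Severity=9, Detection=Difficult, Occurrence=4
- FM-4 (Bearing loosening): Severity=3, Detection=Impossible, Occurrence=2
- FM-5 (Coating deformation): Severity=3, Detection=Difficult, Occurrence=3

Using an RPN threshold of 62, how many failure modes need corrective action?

4

RPN = Severity × Occurrence × Detection:
  FM-1: 10 × 3 × 10 = 300
  FM-2: 2 × 10 × 10 = 200
  FM-3: 9 × 4 × 7 = 252
  FM-4: 3 × 2 × 10 = 60
  FM-5: 3 × 3 × 7 = 63
Modes with RPN ≥ 62: FM-1 (300), FM-2 (200), FM-3 (252), FM-5 (63) → 4.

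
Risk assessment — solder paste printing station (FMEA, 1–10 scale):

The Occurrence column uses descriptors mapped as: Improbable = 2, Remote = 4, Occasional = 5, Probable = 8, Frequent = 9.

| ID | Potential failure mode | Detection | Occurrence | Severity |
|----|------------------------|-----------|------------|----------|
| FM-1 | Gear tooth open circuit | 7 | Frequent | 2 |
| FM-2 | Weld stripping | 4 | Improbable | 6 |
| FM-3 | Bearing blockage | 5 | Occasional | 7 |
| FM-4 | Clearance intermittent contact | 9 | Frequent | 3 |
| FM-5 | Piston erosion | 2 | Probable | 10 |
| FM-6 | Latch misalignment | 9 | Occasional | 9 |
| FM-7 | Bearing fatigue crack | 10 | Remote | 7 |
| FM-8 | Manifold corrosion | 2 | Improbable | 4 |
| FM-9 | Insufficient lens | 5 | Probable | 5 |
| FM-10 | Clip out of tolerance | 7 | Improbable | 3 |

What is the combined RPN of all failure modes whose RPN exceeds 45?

1637

RPN = Severity × Occurrence × Detection:
  FM-1: 2 × 9 × 7 = 126
  FM-2: 6 × 2 × 4 = 48
  FM-3: 7 × 5 × 5 = 175
  FM-4: 3 × 9 × 9 = 243
  FM-5: 10 × 8 × 2 = 160
  FM-6: 9 × 5 × 9 = 405
  FM-7: 7 × 4 × 10 = 280
  FM-8: 4 × 2 × 2 = 16
  FM-9: 5 × 8 × 5 = 200
  FM-10: 3 × 2 × 7 = 42
RPN > 45: FM-1 (126), FM-2 (48), FM-3 (175), FM-4 (243), FM-5 (160), FM-6 (405), FM-7 (280), FM-9 (200).
Sum: 126 + 48 + 175 + 243 + 160 + 405 + 280 + 200 = 1637.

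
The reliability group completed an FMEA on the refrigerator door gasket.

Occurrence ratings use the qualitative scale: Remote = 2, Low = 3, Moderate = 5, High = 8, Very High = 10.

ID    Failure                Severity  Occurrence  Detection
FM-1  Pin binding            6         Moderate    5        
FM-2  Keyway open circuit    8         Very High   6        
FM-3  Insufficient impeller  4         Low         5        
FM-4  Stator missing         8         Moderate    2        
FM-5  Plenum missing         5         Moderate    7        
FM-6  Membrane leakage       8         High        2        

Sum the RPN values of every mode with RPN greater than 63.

1013

RPN = Severity × Occurrence × Detection:
  FM-1: 6 × 5 × 5 = 150
  FM-2: 8 × 10 × 6 = 480
  FM-3: 4 × 3 × 5 = 60
  FM-4: 8 × 5 × 2 = 80
  FM-5: 5 × 5 × 7 = 175
  FM-6: 8 × 8 × 2 = 128
RPN > 63: FM-1 (150), FM-2 (480), FM-4 (80), FM-5 (175), FM-6 (128).
Sum: 150 + 480 + 80 + 175 + 128 = 1013.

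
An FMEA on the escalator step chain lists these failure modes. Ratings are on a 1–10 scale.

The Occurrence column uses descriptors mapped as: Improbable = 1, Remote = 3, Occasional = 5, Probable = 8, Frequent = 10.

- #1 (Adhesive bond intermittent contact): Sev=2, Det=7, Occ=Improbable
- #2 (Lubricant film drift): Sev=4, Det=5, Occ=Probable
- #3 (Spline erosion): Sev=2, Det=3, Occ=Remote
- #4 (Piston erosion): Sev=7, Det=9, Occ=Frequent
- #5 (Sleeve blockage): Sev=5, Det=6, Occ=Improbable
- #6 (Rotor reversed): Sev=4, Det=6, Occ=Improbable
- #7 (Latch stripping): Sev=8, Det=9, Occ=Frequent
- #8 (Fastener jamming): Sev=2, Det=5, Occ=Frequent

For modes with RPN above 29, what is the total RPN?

RPN = Severity × Occurrence × Detection:
  #1: 2 × 1 × 7 = 14
  #2: 4 × 8 × 5 = 160
  #3: 2 × 3 × 3 = 18
  #4: 7 × 10 × 9 = 630
  #5: 5 × 1 × 6 = 30
  #6: 4 × 1 × 6 = 24
  #7: 8 × 10 × 9 = 720
  #8: 2 × 10 × 5 = 100
RPN > 29: #2 (160), #4 (630), #5 (30), #7 (720), #8 (100).
Sum: 160 + 630 + 30 + 720 + 100 = 1640.

1640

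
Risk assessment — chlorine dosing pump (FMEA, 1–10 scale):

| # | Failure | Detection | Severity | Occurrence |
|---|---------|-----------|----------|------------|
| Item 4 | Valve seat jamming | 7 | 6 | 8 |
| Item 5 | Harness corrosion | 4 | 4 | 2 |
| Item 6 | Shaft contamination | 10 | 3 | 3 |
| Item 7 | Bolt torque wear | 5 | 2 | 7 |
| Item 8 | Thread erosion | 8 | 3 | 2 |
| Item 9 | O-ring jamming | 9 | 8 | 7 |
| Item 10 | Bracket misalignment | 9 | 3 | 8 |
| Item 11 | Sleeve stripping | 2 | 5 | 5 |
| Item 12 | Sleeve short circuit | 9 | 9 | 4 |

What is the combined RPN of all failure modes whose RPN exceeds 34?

1638

RPN = Severity × Occurrence × Detection:
  Item 4: 6 × 8 × 7 = 336
  Item 5: 4 × 2 × 4 = 32
  Item 6: 3 × 3 × 10 = 90
  Item 7: 2 × 7 × 5 = 70
  Item 8: 3 × 2 × 8 = 48
  Item 9: 8 × 7 × 9 = 504
  Item 10: 3 × 8 × 9 = 216
  Item 11: 5 × 5 × 2 = 50
  Item 12: 9 × 4 × 9 = 324
RPN > 34: Item 4 (336), Item 6 (90), Item 7 (70), Item 8 (48), Item 9 (504), Item 10 (216), Item 11 (50), Item 12 (324).
Sum: 336 + 90 + 70 + 48 + 504 + 216 + 50 + 324 = 1638.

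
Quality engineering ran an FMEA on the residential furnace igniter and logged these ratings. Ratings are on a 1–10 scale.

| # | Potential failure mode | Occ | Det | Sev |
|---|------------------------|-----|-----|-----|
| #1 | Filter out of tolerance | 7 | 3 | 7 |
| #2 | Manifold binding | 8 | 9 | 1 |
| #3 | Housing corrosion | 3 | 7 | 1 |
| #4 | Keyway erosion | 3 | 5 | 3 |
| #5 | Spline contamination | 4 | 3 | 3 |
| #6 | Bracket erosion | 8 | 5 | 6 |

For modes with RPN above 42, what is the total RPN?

RPN = Severity × Occurrence × Detection:
  #1: 7 × 7 × 3 = 147
  #2: 1 × 8 × 9 = 72
  #3: 1 × 3 × 7 = 21
  #4: 3 × 3 × 5 = 45
  #5: 3 × 4 × 3 = 36
  #6: 6 × 8 × 5 = 240
RPN > 42: #1 (147), #2 (72), #4 (45), #6 (240).
Sum: 147 + 72 + 45 + 240 = 504.

504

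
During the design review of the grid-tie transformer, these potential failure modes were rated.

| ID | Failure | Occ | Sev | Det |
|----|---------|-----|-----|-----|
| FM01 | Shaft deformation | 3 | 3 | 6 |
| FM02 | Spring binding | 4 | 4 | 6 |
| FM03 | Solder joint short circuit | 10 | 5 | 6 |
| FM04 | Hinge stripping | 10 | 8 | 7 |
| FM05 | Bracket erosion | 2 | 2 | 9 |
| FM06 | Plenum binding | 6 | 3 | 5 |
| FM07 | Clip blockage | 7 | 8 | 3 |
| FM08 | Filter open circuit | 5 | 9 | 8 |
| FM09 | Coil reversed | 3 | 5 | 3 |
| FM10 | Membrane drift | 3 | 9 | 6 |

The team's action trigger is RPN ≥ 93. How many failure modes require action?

6

RPN = Severity × Occurrence × Detection:
  FM01: 3 × 3 × 6 = 54
  FM02: 4 × 4 × 6 = 96
  FM03: 5 × 10 × 6 = 300
  FM04: 8 × 10 × 7 = 560
  FM05: 2 × 2 × 9 = 36
  FM06: 3 × 6 × 5 = 90
  FM07: 8 × 7 × 3 = 168
  FM08: 9 × 5 × 8 = 360
  FM09: 5 × 3 × 3 = 45
  FM10: 9 × 3 × 6 = 162
Modes with RPN ≥ 93: FM02 (96), FM03 (300), FM04 (560), FM07 (168), FM08 (360), FM10 (162) → 6.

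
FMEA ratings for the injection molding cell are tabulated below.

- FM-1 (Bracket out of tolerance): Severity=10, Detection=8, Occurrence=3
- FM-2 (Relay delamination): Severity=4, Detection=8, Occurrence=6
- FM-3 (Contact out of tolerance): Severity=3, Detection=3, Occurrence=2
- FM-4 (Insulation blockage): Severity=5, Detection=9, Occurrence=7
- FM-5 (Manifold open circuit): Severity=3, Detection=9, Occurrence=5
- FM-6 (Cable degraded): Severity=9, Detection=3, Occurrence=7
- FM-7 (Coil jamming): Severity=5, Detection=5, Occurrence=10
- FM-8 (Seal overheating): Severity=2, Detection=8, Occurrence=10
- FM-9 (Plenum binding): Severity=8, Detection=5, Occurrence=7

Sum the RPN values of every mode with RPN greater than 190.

RPN = Severity × Occurrence × Detection:
  FM-1: 10 × 3 × 8 = 240
  FM-2: 4 × 6 × 8 = 192
  FM-3: 3 × 2 × 3 = 18
  FM-4: 5 × 7 × 9 = 315
  FM-5: 3 × 5 × 9 = 135
  FM-6: 9 × 7 × 3 = 189
  FM-7: 5 × 10 × 5 = 250
  FM-8: 2 × 10 × 8 = 160
  FM-9: 8 × 7 × 5 = 280
RPN > 190: FM-1 (240), FM-2 (192), FM-4 (315), FM-7 (250), FM-9 (280).
Sum: 240 + 192 + 315 + 250 + 280 = 1277.

1277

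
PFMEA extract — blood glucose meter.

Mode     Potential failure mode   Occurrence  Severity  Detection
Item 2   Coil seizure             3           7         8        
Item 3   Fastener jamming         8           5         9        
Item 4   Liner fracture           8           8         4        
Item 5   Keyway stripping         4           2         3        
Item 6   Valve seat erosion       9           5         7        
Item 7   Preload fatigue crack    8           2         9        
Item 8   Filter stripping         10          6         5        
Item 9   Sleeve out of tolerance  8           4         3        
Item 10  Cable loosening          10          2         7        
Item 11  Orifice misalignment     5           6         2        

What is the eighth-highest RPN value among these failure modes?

RPN = Severity × Occurrence × Detection:
  Item 2: 7 × 3 × 8 = 168
  Item 3: 5 × 8 × 9 = 360
  Item 4: 8 × 8 × 4 = 256
  Item 5: 2 × 4 × 3 = 24
  Item 6: 5 × 9 × 7 = 315
  Item 7: 2 × 8 × 9 = 144
  Item 8: 6 × 10 × 5 = 300
  Item 9: 4 × 8 × 3 = 96
  Item 10: 2 × 10 × 7 = 140
  Item 11: 6 × 5 × 2 = 60
Sorted descending: 360, 315, 300, 256, 168, 144, 140, 96, 60, 24.
The eighth-highest RPN is 96 (Item 9).

96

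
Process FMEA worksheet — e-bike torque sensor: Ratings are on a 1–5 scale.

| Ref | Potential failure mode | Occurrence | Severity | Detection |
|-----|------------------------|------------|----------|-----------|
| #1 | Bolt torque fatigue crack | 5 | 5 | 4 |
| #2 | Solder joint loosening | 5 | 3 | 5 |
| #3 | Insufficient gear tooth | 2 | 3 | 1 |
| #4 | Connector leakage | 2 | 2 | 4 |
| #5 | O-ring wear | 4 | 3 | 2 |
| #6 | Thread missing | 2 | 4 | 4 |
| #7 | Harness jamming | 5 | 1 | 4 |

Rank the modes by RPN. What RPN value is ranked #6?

RPN = Severity × Occurrence × Detection:
  #1: 5 × 5 × 4 = 100
  #2: 3 × 5 × 5 = 75
  #3: 3 × 2 × 1 = 6
  #4: 2 × 2 × 4 = 16
  #5: 3 × 4 × 2 = 24
  #6: 4 × 2 × 4 = 32
  #7: 1 × 5 × 4 = 20
Sorted descending: 100, 75, 32, 24, 20, 16, 6.
The sixth-highest RPN is 16 (#4).

16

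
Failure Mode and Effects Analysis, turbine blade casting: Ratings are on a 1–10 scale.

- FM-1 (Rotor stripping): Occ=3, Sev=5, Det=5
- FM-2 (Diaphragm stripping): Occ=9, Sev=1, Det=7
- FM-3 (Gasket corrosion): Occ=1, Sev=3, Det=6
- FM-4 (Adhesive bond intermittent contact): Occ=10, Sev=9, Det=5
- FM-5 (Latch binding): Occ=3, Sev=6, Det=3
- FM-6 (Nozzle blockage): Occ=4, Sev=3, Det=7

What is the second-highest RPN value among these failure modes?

RPN = Severity × Occurrence × Detection:
  FM-1: 5 × 3 × 5 = 75
  FM-2: 1 × 9 × 7 = 63
  FM-3: 3 × 1 × 6 = 18
  FM-4: 9 × 10 × 5 = 450
  FM-5: 6 × 3 × 3 = 54
  FM-6: 3 × 4 × 7 = 84
Sorted descending: 450, 84, 75, 63, 54, 18.
The second-highest RPN is 84 (FM-6).

84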